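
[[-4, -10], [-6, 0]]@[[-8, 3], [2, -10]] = [[12, 88], [48, -18]]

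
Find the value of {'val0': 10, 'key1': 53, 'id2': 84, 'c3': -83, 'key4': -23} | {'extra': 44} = {'val0': 10, 'key1': 53, 'id2': 84, 'c3': -83, 'key4': -23, 'extra': 44}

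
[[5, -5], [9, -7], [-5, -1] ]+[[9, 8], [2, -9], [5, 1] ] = [[14, 3], [11, -16], [0, 0]]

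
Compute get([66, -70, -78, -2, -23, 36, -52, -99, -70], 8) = -70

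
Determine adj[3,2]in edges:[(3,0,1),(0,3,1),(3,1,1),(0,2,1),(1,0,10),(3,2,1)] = 1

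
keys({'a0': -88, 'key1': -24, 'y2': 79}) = ['a0', 'key1', 'y2']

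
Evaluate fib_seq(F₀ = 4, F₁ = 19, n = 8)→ F_2 = F_1 + F_0 = 23
F_3 = F_2 + F_1 = 42
F_4 = F_3 + F_2 = 65
...
= [4, 19, 23, 42, 65, 107, 172, 279]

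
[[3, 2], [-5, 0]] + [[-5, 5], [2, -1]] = [[-2, 7], [-3, -1]]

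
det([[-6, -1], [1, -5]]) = (-6)*(-5) - (-1)*(1)
= 31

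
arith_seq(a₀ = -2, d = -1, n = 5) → a_0 = -2 + 0*-1 = -2
a_1 = -2 + 1*-1 = -3
a_2 = -2 + 2*-1 = -4
...
= [-2, -3, -4, -5, -6]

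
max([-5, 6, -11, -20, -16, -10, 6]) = 6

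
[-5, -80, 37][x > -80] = [-5, 37]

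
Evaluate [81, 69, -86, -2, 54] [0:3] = [81, 69, -86]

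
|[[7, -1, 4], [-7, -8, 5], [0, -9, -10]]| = 1197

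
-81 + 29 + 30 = -22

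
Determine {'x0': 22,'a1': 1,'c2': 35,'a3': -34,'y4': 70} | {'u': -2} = {'x0': 22, 'a1': 1, 'c2': 35, 'a3': -34, 'y4': 70, 'u': -2}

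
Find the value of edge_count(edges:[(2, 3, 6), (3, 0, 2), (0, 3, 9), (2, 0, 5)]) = 4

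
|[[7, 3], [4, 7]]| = 37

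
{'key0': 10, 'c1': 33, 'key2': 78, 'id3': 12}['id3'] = 12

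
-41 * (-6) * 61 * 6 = 90036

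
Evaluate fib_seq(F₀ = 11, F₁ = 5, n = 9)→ F_2 = F_1 + F_0 = 16
F_3 = F_2 + F_1 = 21
F_4 = F_3 + F_2 = 37
...
= [11, 5, 16, 21, 37, 58, 95, 153, 248]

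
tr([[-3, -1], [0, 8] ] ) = diagonal: (-3) + 8
= 5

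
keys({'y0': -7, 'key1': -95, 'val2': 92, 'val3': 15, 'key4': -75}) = ['y0', 'key1', 'val2', 'val3', 'key4']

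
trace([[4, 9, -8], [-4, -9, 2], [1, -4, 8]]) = 3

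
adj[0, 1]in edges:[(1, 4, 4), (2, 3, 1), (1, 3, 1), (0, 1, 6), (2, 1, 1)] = 6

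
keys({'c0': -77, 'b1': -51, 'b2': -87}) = ['c0', 'b1', 'b2']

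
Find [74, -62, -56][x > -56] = [74]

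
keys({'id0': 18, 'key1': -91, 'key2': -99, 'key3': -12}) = ['id0', 'key1', 'key2', 'key3']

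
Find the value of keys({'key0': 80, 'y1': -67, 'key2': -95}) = ['key0', 'y1', 'key2']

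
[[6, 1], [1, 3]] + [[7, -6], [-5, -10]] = [[13, -5], [-4, -7]]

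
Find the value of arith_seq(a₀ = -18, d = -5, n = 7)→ [-18, -23, -28, -33, -38, -43, -48]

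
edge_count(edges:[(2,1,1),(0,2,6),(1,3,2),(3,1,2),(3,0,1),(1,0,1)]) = 6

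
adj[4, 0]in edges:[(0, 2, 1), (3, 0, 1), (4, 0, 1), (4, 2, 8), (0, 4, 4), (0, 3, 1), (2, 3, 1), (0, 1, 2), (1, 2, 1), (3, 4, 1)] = 1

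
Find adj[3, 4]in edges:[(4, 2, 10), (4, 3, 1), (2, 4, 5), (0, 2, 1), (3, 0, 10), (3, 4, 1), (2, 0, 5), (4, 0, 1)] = 1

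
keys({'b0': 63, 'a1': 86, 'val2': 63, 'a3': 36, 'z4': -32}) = ['b0', 'a1', 'val2', 'a3', 'z4']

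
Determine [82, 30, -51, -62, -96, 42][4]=-96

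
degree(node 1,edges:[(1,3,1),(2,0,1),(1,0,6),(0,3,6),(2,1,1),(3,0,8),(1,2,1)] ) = incident: (1,3), (1,0), (2,1), (1,2)
= 4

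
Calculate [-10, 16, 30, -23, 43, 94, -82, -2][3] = -23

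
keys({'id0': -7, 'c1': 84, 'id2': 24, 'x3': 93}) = ['id0', 'c1', 'id2', 'x3']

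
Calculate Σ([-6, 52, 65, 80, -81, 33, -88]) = (-6) + 52 + 65 + 80 + (-81) + 33 + (-88)
= 55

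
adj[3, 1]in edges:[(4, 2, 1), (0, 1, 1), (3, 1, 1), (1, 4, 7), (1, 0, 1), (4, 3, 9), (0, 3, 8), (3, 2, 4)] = 1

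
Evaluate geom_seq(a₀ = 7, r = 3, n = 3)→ a_0 = 7*3^0 = 7
a_1 = 7*3^1 = 21
a_2 = 7*3^2 = 63
= [7, 21, 63]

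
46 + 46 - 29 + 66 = 129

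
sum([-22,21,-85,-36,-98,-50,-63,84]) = -249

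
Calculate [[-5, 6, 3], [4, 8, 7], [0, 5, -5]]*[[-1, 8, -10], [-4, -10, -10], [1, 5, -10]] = C[0][0] = (-5)*(-1) + (6)*(-4) + (3)*(1) = -16
C[0][1] = (-5)*(8) + (6)*(-10) + (3)*(5) = -85
C[0][2] = (-5)*(-10) + (6)*(-10) + (3)*(-10) = -40
C[1][0] = (4)*(-1) + (8)*(-4) + (7)*(1) = -29
C[1][1] = (4)*(8) + (8)*(-10) + (7)*(5) = -13
C[1][2] = (4)*(-10) + (8)*(-10) + (7)*(-10) = -190
... (3 more cells)
= [[-16, -85, -40], [-29, -13, -190], [-25, -75, 0]]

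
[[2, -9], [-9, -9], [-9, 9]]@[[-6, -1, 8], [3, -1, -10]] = C[0][0] = (2)*(-6) + (-9)*(3) = -39
C[0][1] = (2)*(-1) + (-9)*(-1) = 7
C[0][2] = (2)*(8) + (-9)*(-10) = 106
C[1][0] = (-9)*(-6) + (-9)*(3) = 27
C[1][1] = (-9)*(-1) + (-9)*(-1) = 18
C[1][2] = (-9)*(8) + (-9)*(-10) = 18
... (3 more cells)
= [[-39, 7, 106], [27, 18, 18], [81, 0, -162]]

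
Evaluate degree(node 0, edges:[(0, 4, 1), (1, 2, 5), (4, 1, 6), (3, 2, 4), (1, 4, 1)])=1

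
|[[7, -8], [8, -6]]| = 22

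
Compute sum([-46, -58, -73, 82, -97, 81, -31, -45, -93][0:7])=slice → [-46, -58, -73, 82, -97, 81, -31]
(-46) + (-58) + (-73) + 82 + (-97) + 81 + (-31)
= -142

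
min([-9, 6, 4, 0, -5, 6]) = -9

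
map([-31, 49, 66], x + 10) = -31+10=-21, 49+10=59, 66+10=76
= [-21, 59, 76]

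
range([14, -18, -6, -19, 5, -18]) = 33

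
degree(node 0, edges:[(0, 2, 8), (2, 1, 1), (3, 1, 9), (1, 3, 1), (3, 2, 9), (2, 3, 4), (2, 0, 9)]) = incident: (0,2), (2,0)
= 2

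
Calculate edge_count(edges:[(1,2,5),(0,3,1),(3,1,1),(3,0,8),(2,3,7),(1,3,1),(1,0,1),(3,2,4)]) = 8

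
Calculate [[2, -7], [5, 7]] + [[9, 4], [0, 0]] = [[11, -3], [5, 7]]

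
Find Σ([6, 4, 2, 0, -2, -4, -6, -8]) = 6 + 4 + 2 + 0 + (-2) + (-4) + (-6) + (-8)
= -8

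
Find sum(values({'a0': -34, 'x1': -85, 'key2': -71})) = (-34) + (-85) + (-71)
= -190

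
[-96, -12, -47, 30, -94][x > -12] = [30]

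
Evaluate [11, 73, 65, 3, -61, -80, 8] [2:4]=[65, 3]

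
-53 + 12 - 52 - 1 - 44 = -138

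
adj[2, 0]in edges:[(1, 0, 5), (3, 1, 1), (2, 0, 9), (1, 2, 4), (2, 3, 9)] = 9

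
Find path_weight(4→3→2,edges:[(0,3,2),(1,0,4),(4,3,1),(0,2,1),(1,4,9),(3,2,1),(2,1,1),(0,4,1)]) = 2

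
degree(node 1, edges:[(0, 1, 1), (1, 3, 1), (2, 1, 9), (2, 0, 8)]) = 3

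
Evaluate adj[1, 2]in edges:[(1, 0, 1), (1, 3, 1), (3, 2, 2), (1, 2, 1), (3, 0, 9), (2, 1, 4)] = 1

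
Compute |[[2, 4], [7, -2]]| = -32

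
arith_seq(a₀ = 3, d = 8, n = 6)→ a_0 = 3 + 0*8 = 3
a_1 = 3 + 1*8 = 11
a_2 = 3 + 2*8 = 19
...
= [3, 11, 19, 27, 35, 43]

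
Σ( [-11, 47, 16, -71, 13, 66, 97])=(-11) + 47 + 16 + (-71) + 13 + 66 + 97
= 157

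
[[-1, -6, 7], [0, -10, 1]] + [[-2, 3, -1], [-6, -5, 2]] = [[-3, -3, 6], [-6, -15, 3]]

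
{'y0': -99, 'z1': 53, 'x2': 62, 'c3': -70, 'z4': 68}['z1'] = 53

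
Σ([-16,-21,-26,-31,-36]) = -130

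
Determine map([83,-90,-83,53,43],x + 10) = [93, -80, -73, 63, 53]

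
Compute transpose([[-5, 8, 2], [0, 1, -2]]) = [[-5, 0], [8, 1], [2, -2]]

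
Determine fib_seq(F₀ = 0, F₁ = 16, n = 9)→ F_2 = F_1 + F_0 = 16
F_3 = F_2 + F_1 = 32
F_4 = F_3 + F_2 = 48
...
= [0, 16, 16, 32, 48, 80, 128, 208, 336]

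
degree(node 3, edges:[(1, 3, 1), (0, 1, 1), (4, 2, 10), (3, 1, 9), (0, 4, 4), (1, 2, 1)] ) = incident: (1,3), (3,1)
= 2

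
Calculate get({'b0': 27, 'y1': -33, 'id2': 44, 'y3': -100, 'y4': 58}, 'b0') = 27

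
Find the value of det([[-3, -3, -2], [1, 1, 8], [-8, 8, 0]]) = 352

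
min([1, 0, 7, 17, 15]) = 0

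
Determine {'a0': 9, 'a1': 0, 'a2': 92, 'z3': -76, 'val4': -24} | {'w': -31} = {'a0': 9, 'a1': 0, 'a2': 92, 'z3': -76, 'val4': -24, 'w': -31}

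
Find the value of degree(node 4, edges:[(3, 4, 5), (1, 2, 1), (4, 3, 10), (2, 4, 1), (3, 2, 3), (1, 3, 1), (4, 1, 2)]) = 4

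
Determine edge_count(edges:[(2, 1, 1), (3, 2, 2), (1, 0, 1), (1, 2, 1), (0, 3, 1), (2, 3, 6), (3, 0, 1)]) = 7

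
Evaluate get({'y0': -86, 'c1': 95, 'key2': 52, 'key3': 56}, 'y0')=-86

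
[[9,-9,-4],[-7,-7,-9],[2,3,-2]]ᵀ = [[9, -7, 2], [-9, -7, 3], [-4, -9, -2]]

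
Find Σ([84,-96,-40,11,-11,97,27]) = 84 + (-96) + (-40) + 11 + (-11) + 97 + 27
= 72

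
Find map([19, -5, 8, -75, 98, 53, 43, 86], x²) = (19)²=361, (-5)²=25, (8)²=64, (-75)²=5625, (98)²=9604, (53)²=2809, (43)²=1849, (86)²=7396
= [361, 25, 64, 5625, 9604, 2809, 1849, 7396]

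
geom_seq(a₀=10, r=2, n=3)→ a_0 = 10*2^0 = 10
a_1 = 10*2^1 = 20
a_2 = 10*2^2 = 40
= [10, 20, 40]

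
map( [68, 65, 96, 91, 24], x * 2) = [136, 130, 192, 182, 48]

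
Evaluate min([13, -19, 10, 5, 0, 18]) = -19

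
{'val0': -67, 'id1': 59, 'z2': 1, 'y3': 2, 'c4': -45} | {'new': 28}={'val0': -67, 'id1': 59, 'z2': 1, 'y3': 2, 'c4': -45, 'new': 28}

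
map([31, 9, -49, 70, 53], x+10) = 31+10=41, 9+10=19, -49+10=-39, 70+10=80, 53+10=63
= [41, 19, -39, 80, 63]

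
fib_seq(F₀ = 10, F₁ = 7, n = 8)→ F_2 = F_1 + F_0 = 17
F_3 = F_2 + F_1 = 24
F_4 = F_3 + F_2 = 41
...
= [10, 7, 17, 24, 41, 65, 106, 171]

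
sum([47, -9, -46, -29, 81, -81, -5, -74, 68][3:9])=slice → [-29, 81, -81, -5, -74, 68]
(-29) + 81 + (-81) + (-5) + (-74) + 68
= -40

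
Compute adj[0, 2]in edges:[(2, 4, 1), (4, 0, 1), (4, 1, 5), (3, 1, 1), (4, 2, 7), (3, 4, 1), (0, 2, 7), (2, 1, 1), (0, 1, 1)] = 7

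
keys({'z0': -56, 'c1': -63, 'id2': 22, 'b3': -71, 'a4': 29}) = ['z0', 'c1', 'id2', 'b3', 'a4']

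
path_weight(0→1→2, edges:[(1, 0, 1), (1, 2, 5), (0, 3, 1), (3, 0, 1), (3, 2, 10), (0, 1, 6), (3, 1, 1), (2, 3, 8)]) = 11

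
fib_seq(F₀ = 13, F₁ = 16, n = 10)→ [13, 16, 29, 45, 74, 119, 193, 312, 505, 817]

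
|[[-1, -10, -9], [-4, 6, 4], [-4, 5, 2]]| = 52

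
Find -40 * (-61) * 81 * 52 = 10277280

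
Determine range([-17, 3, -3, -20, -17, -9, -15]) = 23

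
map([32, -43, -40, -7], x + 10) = 32+10=42, -43+10=-33, -40+10=-30, -7+10=3
= [42, -33, -30, 3]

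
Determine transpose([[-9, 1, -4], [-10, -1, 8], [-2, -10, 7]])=[[-9, -10, -2], [1, -1, -10], [-4, 8, 7]]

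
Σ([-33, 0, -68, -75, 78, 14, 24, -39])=(-33) + 0 + (-68) + (-75) + 78 + 14 + 24 + (-39)
= -99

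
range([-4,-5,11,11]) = 16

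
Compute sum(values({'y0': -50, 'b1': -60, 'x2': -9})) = (-50) + (-60) + (-9)
= -119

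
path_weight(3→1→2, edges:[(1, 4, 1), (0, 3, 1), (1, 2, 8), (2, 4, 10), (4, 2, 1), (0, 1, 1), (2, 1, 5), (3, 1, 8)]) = w(3→1)=8 + w(1→2)=8
= 16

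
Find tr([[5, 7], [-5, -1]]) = diagonal: 5 + (-1)
= 4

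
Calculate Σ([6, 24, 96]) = 126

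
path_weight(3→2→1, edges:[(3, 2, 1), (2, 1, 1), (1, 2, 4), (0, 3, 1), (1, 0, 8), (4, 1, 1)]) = 2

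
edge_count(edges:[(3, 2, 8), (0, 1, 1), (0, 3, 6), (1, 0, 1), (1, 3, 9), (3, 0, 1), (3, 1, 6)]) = 7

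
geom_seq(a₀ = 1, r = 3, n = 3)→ a_0 = 1*3^0 = 1
a_1 = 1*3^1 = 3
a_2 = 1*3^2 = 9
= [1, 3, 9]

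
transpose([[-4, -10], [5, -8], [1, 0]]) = [[-4, 5, 1], [-10, -8, 0]]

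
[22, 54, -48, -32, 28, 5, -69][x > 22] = keep x where x > 22: 22✗, 54✓, -48✗, -32✗, 28✓, 5✗, -69✗
= [54, 28]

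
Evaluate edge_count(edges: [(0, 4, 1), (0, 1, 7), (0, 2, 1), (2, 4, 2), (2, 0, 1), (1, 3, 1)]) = 6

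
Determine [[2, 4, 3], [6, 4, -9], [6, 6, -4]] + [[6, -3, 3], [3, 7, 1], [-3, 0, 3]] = [[8, 1, 6], [9, 11, -8], [3, 6, -1]]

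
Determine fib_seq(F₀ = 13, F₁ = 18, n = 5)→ [13, 18, 31, 49, 80]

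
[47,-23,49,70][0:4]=[47, -23, 49, 70]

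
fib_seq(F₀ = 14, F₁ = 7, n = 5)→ F_2 = F_1 + F_0 = 21
F_3 = F_2 + F_1 = 28
F_4 = F_3 + F_2 = 49
= [14, 7, 21, 28, 49]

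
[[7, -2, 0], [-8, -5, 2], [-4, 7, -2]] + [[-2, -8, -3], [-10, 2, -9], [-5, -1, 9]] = [[5, -10, -3], [-18, -3, -7], [-9, 6, 7]]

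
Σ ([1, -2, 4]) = 1 + -2 + 4
= 3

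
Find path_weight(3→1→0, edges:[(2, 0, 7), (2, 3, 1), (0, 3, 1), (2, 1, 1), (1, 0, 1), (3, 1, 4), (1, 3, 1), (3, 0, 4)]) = w(3→1)=4 + w(1→0)=1
= 5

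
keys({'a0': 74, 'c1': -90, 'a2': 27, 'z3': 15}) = ['a0', 'c1', 'a2', 'z3']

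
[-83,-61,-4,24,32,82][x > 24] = [32, 82]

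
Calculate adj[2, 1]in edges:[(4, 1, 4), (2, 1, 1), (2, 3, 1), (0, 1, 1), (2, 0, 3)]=1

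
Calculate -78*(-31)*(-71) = -171678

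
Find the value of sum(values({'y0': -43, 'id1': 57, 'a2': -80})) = (-43) + 57 + (-80)
= -66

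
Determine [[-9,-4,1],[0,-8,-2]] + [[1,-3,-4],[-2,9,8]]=[[-8, -7, -3], [-2, 1, 6]]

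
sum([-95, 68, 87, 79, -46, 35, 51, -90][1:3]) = 155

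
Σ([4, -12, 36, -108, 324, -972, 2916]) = 4 + -12 + 36 + -108 + 324 + -972 + 2916
= 2188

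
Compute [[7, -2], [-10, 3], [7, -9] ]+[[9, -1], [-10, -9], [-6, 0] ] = [[16, -3], [-20, -6], [1, -9]]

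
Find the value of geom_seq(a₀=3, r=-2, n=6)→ [3, -6, 12, -24, 48, -96]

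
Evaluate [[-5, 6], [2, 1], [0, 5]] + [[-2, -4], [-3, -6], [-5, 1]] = [[-7, 2], [-1, -5], [-5, 6]]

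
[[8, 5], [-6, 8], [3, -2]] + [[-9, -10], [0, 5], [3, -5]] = [[-1, -5], [-6, 13], [6, -7]]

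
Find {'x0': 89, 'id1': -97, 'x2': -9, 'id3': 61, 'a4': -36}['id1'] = -97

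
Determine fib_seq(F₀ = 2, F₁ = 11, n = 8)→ [2, 11, 13, 24, 37, 61, 98, 159]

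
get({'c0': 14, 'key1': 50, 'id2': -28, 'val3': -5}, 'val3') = -5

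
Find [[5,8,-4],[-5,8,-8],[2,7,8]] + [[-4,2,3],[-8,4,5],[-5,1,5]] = [[1, 10, -1], [-13, 12, -3], [-3, 8, 13]]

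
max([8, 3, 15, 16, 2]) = 16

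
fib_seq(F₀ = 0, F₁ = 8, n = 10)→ F_2 = F_1 + F_0 = 8
F_3 = F_2 + F_1 = 16
F_4 = F_3 + F_2 = 24
...
= [0, 8, 8, 16, 24, 40, 64, 104, 168, 272]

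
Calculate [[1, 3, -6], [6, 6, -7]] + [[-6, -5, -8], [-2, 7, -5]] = [[-5, -2, -14], [4, 13, -12]]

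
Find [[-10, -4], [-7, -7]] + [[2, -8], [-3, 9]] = [[-8, -12], [-10, 2]]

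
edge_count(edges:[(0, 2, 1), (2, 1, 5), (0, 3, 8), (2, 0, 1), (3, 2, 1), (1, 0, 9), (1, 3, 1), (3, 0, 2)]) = 8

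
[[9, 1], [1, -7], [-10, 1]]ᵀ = [[9, 1, -10], [1, -7, 1]]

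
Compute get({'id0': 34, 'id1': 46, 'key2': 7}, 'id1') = 46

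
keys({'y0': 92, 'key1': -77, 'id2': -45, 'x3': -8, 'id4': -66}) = ['y0', 'key1', 'id2', 'x3', 'id4']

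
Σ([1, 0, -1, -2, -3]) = 1 + 0 + (-1) + (-2) + (-3)
= -5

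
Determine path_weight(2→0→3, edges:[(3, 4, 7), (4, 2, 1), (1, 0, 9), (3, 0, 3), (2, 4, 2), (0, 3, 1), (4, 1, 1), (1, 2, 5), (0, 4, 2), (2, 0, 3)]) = 4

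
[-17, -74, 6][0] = -17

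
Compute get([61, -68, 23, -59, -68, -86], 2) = 23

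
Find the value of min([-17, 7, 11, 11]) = -17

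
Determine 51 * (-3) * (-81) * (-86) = -1065798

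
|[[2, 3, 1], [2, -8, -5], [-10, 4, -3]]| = 184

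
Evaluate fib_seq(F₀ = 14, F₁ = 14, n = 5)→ F_2 = F_1 + F_0 = 28
F_3 = F_2 + F_1 = 42
F_4 = F_3 + F_2 = 70
= [14, 14, 28, 42, 70]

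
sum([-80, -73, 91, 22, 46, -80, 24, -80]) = -130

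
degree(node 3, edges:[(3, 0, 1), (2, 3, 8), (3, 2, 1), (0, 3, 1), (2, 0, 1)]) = incident: (3,0), (2,3), (3,2), (0,3)
= 4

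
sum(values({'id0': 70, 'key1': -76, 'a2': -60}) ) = -66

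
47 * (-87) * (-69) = 282141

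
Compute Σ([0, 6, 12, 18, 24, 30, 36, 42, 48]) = 216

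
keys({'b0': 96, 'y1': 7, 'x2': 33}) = ['b0', 'y1', 'x2']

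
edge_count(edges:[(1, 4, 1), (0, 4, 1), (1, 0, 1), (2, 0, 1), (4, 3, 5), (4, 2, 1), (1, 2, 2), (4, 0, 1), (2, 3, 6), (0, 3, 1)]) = 10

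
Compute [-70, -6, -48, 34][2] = -48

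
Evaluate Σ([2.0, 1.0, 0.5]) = 2.0 + 1.0 + 0.5
= 3.5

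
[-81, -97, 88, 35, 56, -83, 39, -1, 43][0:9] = [-81, -97, 88, 35, 56, -83, 39, -1, 43]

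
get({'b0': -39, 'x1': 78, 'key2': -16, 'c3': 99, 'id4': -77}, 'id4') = -77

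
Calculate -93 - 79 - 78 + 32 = -218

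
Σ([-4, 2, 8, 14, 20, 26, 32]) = 98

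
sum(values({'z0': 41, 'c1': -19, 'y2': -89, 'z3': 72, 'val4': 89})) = 41 + (-19) + (-89) + 72 + 89
= 94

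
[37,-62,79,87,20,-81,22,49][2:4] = [79, 87]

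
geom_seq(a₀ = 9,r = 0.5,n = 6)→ a_0 = 9*0.5^0 = 9.0
a_1 = 9*0.5^1 = 4.5
a_2 = 9*0.5^2 = 2.25
...
= [9.0, 4.5, 2.25, 1.125, 0.5625, 0.28125]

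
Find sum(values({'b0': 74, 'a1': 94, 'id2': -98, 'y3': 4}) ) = 74 + 94 + (-98) + 4
= 74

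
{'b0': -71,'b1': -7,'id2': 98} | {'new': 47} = {'b0': -71, 'b1': -7, 'id2': 98, 'new': 47}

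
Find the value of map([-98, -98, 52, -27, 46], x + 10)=[-88, -88, 62, -17, 56]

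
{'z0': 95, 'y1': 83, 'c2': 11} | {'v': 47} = {'z0': 95, 'y1': 83, 'c2': 11, 'v': 47}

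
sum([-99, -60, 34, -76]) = -201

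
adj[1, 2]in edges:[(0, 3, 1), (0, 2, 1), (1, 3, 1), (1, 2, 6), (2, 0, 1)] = 6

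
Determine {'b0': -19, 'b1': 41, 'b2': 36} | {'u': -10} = {'b0': -19, 'b1': 41, 'b2': 36, 'u': -10}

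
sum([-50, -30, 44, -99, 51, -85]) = -169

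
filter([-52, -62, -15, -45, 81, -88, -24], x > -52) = [-15, -45, 81, -24]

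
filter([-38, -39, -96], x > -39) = keep x where x > -39: -38✓, -39✗, -96✗
= [-38]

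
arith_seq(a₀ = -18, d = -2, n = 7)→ a_0 = -18 + 0*-2 = -18
a_1 = -18 + 1*-2 = -20
a_2 = -18 + 2*-2 = -22
...
= [-18, -20, -22, -24, -26, -28, -30]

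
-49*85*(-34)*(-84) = -11895240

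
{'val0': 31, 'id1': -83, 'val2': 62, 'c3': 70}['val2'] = 62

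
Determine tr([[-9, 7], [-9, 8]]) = -1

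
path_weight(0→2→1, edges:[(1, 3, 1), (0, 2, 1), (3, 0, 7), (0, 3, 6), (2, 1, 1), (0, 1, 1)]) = w(0→2)=1 + w(2→1)=1
= 2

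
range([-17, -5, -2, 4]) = 21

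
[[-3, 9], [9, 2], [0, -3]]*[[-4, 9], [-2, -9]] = [[-6, -108], [-40, 63], [6, 27]]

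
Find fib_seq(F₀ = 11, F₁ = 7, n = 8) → F_2 = F_1 + F_0 = 18
F_3 = F_2 + F_1 = 25
F_4 = F_3 + F_2 = 43
...
= [11, 7, 18, 25, 43, 68, 111, 179]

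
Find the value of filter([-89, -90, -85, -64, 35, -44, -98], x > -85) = [-64, 35, -44]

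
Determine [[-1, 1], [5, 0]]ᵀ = [[-1, 5], [1, 0]]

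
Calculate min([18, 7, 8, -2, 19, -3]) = -3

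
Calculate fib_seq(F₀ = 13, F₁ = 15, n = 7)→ [13, 15, 28, 43, 71, 114, 185]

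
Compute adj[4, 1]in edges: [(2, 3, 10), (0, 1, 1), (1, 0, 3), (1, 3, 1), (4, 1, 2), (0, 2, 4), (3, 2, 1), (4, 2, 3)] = 2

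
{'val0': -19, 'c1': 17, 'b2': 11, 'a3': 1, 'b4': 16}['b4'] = 16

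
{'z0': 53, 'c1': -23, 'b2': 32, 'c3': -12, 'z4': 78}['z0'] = 53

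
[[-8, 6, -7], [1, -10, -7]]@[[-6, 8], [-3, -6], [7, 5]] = [[-19, -135], [-25, 33]]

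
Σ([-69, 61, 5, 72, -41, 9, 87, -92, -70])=-38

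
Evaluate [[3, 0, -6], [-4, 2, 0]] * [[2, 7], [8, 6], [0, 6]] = C[0][0] = (3)*(2) + (0)*(8) + (-6)*(0) = 6
C[0][1] = (3)*(7) + (0)*(6) + (-6)*(6) = -15
C[1][0] = (-4)*(2) + (2)*(8) + (0)*(0) = 8
C[1][1] = (-4)*(7) + (2)*(6) + (0)*(6) = -16
= [[6, -15], [8, -16]]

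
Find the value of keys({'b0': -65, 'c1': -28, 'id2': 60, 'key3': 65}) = ['b0', 'c1', 'id2', 'key3']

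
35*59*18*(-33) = -1226610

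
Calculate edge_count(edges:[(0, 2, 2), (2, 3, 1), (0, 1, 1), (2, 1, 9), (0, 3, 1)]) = 5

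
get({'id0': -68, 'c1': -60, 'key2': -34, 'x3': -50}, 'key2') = -34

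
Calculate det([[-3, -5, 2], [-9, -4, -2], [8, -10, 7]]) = (1)*(-3)*det([[-4, -2], [-10, 7]]) + (-1)*(-5)*det([[-9, -2], [8, 7]]) + (1)*(2)*det([[-9, -4], [8, -10]])
= 144 + -235 + 244
= 153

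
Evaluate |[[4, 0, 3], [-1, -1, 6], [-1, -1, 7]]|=-4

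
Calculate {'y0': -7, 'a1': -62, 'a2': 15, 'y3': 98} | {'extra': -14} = {'y0': -7, 'a1': -62, 'a2': 15, 'y3': 98, 'extra': -14}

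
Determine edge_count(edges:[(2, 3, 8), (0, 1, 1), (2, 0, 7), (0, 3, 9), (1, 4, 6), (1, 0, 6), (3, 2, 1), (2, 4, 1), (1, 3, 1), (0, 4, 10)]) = 10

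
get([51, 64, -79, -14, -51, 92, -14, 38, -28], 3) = -14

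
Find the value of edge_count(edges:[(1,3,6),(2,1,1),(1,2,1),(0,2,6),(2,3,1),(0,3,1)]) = 6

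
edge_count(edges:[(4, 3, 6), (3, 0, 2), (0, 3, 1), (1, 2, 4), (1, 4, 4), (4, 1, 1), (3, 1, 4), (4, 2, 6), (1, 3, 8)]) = 9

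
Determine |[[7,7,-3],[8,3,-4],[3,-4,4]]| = (1)*(7)*det([[3, -4], [-4, 4]]) + (-1)*(7)*det([[8, -4], [3, 4]]) + (1)*(-3)*det([[8, 3], [3, -4]])
= -28 + -308 + 123
= -213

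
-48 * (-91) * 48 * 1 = 209664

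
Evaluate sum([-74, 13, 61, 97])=97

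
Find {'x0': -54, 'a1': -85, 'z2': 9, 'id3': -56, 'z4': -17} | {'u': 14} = {'x0': -54, 'a1': -85, 'z2': 9, 'id3': -56, 'z4': -17, 'u': 14}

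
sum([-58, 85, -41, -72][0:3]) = slice → [-58, 85, -41]
(-58) + 85 + (-41)
= -14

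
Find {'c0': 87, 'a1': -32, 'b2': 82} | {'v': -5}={'c0': 87, 'a1': -32, 'b2': 82, 'v': -5}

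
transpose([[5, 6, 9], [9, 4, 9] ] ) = [[5, 9], [6, 4], [9, 9]]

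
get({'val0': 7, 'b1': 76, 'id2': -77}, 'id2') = -77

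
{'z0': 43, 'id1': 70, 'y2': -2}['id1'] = 70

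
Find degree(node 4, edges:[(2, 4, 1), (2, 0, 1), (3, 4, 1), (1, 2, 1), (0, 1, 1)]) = incident: (2,4), (3,4)
= 2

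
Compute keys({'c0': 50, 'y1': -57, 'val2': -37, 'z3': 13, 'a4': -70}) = ['c0', 'y1', 'val2', 'z3', 'a4']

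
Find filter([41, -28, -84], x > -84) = keep x where x > -84: 41✓, -28✓, -84✗
= [41, -28]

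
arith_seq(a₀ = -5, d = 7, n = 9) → [-5, 2, 9, 16, 23, 30, 37, 44, 51]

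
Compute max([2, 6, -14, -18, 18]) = 18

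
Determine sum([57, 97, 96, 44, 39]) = 57 + 97 + 96 + 44 + 39
= 333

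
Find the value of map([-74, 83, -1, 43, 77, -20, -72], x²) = (-74)²=5476, (83)²=6889, (-1)²=1, (43)²=1849, (77)²=5929, (-20)²=400, (-72)²=5184
= [5476, 6889, 1, 1849, 5929, 400, 5184]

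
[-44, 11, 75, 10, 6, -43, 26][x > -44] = keep x where x > -44: -44✗, 11✓, 75✓, 10✓, 6✓, -43✓, 26✓
= [11, 75, 10, 6, -43, 26]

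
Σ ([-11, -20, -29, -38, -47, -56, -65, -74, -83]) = (-11) + (-20) + (-29) + (-38) + (-47) + (-56) + (-65) + (-74) + (-83)
= -423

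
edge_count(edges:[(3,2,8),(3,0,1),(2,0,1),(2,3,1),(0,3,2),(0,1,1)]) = 6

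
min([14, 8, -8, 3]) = -8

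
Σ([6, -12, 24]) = 6 + -12 + 24
= 18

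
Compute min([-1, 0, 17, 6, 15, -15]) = -15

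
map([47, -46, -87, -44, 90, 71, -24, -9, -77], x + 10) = [57, -36, -77, -34, 100, 81, -14, 1, -67]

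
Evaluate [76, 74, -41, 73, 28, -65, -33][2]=-41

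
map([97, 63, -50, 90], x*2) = [194, 126, -100, 180]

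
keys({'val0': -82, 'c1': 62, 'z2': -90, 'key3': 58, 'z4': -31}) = ['val0', 'c1', 'z2', 'key3', 'z4']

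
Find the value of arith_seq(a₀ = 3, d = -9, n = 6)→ a_0 = 3 + 0*-9 = 3
a_1 = 3 + 1*-9 = -6
a_2 = 3 + 2*-9 = -15
...
= [3, -6, -15, -24, -33, -42]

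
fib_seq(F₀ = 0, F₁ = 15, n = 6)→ F_2 = F_1 + F_0 = 15
F_3 = F_2 + F_1 = 30
F_4 = F_3 + F_2 = 45
...
= [0, 15, 15, 30, 45, 75]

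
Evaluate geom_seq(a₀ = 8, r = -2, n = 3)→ a_0 = 8*(-2)^0 = 8
a_1 = 8*(-2)^1 = -16
a_2 = 8*(-2)^2 = 32
= [8, -16, 32]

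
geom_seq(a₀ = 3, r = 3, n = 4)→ [3, 9, 27, 81]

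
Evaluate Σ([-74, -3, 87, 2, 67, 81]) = 160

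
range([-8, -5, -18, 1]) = 19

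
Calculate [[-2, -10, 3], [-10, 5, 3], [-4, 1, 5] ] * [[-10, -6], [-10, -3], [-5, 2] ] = [[105, 48], [35, 51], [5, 31]]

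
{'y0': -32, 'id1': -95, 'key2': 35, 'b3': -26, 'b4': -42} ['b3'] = -26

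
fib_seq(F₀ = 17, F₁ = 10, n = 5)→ [17, 10, 27, 37, 64]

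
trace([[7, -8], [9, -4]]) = 3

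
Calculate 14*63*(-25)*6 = -132300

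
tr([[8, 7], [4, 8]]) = 16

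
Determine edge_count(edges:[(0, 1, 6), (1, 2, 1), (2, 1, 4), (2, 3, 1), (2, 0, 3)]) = 5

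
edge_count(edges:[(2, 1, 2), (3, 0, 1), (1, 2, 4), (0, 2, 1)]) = 4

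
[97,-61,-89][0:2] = [97, -61]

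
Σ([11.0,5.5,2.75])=11.0 + 5.5 + 2.75
= 19.25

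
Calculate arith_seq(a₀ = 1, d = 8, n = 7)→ [1, 9, 17, 25, 33, 41, 49]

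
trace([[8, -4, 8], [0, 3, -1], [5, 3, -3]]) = diagonal: 8 + 3 + (-3)
= 8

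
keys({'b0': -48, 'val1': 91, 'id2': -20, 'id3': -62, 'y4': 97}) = ['b0', 'val1', 'id2', 'id3', 'y4']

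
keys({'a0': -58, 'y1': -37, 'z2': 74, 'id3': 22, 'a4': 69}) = ['a0', 'y1', 'z2', 'id3', 'a4']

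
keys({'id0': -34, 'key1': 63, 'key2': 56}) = ['id0', 'key1', 'key2']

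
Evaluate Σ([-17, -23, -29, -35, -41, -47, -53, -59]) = (-17) + (-23) + (-29) + (-35) + (-41) + (-47) + (-53) + (-59)
= -304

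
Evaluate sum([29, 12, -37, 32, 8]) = 44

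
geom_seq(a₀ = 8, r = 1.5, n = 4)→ [8.0, 12.0, 18.0, 27.0]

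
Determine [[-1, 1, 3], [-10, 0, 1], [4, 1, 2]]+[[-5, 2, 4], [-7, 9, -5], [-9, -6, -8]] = [[-6, 3, 7], [-17, 9, -4], [-5, -5, -6]]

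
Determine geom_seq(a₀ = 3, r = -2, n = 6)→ a_0 = 3*(-2)^0 = 3
a_1 = 3*(-2)^1 = -6
a_2 = 3*(-2)^2 = 12
...
= [3, -6, 12, -24, 48, -96]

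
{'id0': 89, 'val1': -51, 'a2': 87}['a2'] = 87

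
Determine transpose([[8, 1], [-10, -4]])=[[8, -10], [1, -4]]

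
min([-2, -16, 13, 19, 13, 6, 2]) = -16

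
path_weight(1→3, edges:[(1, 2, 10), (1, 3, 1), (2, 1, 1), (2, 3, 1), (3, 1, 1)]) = w(1→3)=1
= 1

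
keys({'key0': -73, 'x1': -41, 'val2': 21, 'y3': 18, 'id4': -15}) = ['key0', 'x1', 'val2', 'y3', 'id4']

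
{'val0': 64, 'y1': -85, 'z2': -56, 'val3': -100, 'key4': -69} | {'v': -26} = {'val0': 64, 'y1': -85, 'z2': -56, 'val3': -100, 'key4': -69, 'v': -26}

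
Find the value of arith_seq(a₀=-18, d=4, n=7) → [-18, -14, -10, -6, -2, 2, 6]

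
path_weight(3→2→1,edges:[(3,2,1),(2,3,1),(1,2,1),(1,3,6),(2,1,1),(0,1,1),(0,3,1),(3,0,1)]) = w(3→2)=1 + w(2→1)=1
= 2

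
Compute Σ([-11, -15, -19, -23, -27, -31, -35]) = (-11) + (-15) + (-19) + (-23) + (-27) + (-31) + (-35)
= -161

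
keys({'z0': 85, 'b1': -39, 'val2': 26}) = ['z0', 'b1', 'val2']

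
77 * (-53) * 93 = -379533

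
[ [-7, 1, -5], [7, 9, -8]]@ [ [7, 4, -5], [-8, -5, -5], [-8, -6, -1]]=C[0][0] = (-7)*(7) + (1)*(-8) + (-5)*(-8) = -17
C[0][1] = (-7)*(4) + (1)*(-5) + (-5)*(-6) = -3
C[0][2] = (-7)*(-5) + (1)*(-5) + (-5)*(-1) = 35
C[1][0] = (7)*(7) + (9)*(-8) + (-8)*(-8) = 41
C[1][1] = (7)*(4) + (9)*(-5) + (-8)*(-6) = 31
C[1][2] = (7)*(-5) + (9)*(-5) + (-8)*(-1) = -72
= [[-17, -3, 35], [41, 31, -72]]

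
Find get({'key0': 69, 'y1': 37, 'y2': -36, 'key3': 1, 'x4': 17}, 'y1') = 37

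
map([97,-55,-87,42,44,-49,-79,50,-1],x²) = [9409, 3025, 7569, 1764, 1936, 2401, 6241, 2500, 1]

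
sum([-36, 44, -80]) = -72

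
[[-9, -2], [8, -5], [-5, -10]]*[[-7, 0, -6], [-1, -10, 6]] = C[0][0] = (-9)*(-7) + (-2)*(-1) = 65
C[0][1] = (-9)*(0) + (-2)*(-10) = 20
C[0][2] = (-9)*(-6) + (-2)*(6) = 42
C[1][0] = (8)*(-7) + (-5)*(-1) = -51
C[1][1] = (8)*(0) + (-5)*(-10) = 50
C[1][2] = (8)*(-6) + (-5)*(6) = -78
... (3 more cells)
= [[65, 20, 42], [-51, 50, -78], [45, 100, -30]]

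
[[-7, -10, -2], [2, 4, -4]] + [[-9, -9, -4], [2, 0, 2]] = [[-16, -19, -6], [4, 4, -2]]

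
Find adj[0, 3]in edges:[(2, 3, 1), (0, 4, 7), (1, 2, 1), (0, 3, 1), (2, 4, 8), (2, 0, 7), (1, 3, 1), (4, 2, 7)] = 1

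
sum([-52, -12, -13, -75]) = (-52) + (-12) + (-13) + (-75)
= -152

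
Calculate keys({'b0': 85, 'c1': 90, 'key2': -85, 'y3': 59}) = ['b0', 'c1', 'key2', 'y3']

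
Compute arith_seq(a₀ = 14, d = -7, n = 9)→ a_0 = 14 + 0*-7 = 14
a_1 = 14 + 1*-7 = 7
a_2 = 14 + 2*-7 = 0
...
= [14, 7, 0, -7, -14, -21, -28, -35, -42]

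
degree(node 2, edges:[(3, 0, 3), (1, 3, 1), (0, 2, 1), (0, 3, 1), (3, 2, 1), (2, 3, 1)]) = 3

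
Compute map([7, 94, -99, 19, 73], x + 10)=[17, 104, -89, 29, 83]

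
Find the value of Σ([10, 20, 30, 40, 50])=150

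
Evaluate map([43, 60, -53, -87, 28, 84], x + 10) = 43+10=53, 60+10=70, -53+10=-43, -87+10=-77, 28+10=38, 84+10=94
= [53, 70, -43, -77, 38, 94]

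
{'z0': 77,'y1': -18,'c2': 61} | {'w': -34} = {'z0': 77, 'y1': -18, 'c2': 61, 'w': -34}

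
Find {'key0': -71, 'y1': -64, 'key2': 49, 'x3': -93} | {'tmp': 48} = {'key0': -71, 'y1': -64, 'key2': 49, 'x3': -93, 'tmp': 48}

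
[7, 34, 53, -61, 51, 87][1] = 34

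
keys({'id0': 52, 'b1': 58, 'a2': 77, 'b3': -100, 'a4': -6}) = ['id0', 'b1', 'a2', 'b3', 'a4']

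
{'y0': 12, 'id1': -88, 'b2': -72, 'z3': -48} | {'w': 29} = {'y0': 12, 'id1': -88, 'b2': -72, 'z3': -48, 'w': 29}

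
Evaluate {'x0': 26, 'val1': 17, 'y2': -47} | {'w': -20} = {'x0': 26, 'val1': 17, 'y2': -47, 'w': -20}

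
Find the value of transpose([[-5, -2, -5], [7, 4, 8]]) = [[-5, 7], [-2, 4], [-5, 8]]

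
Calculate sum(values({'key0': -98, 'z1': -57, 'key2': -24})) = -179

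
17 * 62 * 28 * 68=2006816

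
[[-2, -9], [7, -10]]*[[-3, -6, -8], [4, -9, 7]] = [[-30, 93, -47], [-61, 48, -126]]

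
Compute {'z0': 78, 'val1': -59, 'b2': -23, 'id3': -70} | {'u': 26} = {'z0': 78, 'val1': -59, 'b2': -23, 'id3': -70, 'u': 26}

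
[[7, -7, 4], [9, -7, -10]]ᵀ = [[7, 9], [-7, -7], [4, -10]]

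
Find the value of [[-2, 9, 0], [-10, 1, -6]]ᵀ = [[-2, -10], [9, 1], [0, -6]]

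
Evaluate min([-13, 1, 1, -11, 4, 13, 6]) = -13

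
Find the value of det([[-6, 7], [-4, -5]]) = (-6)*(-5) - (7)*(-4)
= 58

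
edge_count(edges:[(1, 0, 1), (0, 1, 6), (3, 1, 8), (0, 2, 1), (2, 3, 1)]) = 5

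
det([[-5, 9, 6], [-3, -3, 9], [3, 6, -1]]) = (1)*(-5)*det([[-3, 9], [6, -1]]) + (-1)*(9)*det([[-3, 9], [3, -1]]) + (1)*(6)*det([[-3, -3], [3, 6]])
= 255 + 216 + -54
= 417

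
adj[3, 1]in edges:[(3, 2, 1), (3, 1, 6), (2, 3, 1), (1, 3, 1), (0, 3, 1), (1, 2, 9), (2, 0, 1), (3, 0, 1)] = 6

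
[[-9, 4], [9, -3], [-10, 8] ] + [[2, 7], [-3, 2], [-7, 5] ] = [[-7, 11], [6, -1], [-17, 13]]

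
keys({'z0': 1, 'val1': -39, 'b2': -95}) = ['z0', 'val1', 'b2']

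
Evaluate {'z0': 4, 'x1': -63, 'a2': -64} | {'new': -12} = {'z0': 4, 'x1': -63, 'a2': -64, 'new': -12}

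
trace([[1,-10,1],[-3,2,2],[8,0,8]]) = diagonal: 1 + 2 + 8
= 11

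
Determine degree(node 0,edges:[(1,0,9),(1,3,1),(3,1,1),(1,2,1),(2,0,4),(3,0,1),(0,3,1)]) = 4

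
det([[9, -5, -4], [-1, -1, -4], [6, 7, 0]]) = 376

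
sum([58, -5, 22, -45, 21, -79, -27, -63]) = -118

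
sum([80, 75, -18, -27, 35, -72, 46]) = 80 + 75 + (-18) + (-27) + 35 + (-72) + 46
= 119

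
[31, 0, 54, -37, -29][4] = -29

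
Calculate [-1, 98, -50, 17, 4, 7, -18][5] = 7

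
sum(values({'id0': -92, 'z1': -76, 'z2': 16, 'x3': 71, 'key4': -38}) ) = (-92) + (-76) + 16 + 71 + (-38)
= -119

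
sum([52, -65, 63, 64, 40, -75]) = 79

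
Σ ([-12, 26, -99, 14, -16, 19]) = (-12) + 26 + (-99) + 14 + (-16) + 19
= -68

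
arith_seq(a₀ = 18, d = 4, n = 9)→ [18, 22, 26, 30, 34, 38, 42, 46, 50]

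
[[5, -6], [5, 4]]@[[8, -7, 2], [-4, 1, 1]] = [[64, -41, 4], [24, -31, 14]]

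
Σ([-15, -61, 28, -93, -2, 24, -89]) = (-15) + (-61) + 28 + (-93) + (-2) + 24 + (-89)
= -208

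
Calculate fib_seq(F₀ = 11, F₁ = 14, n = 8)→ F_2 = F_1 + F_0 = 25
F_3 = F_2 + F_1 = 39
F_4 = F_3 + F_2 = 64
...
= [11, 14, 25, 39, 64, 103, 167, 270]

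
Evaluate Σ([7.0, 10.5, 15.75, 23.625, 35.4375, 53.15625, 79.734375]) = 7.0 + 10.5 + 15.75 + 23.625 + 35.4375 + 53.15625 + 79.734375
= 225.203125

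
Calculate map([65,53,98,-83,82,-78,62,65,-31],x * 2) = [130, 106, 196, -166, 164, -156, 124, 130, -62]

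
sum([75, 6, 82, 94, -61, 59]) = 255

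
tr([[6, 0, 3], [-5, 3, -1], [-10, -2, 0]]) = 9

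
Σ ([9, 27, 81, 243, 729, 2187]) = 3276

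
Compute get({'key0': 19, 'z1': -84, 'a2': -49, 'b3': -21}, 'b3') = -21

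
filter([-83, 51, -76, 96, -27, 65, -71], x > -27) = [51, 96, 65]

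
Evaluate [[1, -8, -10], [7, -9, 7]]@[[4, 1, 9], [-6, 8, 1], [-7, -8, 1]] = C[0][0] = (1)*(4) + (-8)*(-6) + (-10)*(-7) = 122
C[0][1] = (1)*(1) + (-8)*(8) + (-10)*(-8) = 17
C[0][2] = (1)*(9) + (-8)*(1) + (-10)*(1) = -9
C[1][0] = (7)*(4) + (-9)*(-6) + (7)*(-7) = 33
C[1][1] = (7)*(1) + (-9)*(8) + (7)*(-8) = -121
C[1][2] = (7)*(9) + (-9)*(1) + (7)*(1) = 61
= [[122, 17, -9], [33, -121, 61]]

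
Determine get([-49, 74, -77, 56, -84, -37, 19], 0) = -49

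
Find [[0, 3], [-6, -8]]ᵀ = [[0, -6], [3, -8]]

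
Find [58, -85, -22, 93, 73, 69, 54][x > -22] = [58, 93, 73, 69, 54]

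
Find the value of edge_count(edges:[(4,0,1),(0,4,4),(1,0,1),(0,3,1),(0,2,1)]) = 5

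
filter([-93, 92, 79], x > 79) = [92]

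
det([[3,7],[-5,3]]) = 44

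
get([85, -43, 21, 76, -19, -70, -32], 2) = 21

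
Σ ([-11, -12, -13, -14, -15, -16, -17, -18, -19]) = -135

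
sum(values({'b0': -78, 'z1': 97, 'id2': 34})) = 53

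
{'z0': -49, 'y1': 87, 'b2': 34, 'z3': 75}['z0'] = -49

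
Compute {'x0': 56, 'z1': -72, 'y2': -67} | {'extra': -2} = {'x0': 56, 'z1': -72, 'y2': -67, 'extra': -2}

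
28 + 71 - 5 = 94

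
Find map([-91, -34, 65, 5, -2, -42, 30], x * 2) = [-182, -68, 130, 10, -4, -84, 60]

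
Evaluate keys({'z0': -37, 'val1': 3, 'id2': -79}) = ['z0', 'val1', 'id2']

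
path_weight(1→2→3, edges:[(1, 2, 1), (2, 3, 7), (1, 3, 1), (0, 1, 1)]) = 8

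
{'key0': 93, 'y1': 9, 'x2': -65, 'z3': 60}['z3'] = 60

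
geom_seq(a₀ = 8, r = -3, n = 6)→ a_0 = 8*(-3)^0 = 8
a_1 = 8*(-3)^1 = -24
a_2 = 8*(-3)^2 = 72
...
= [8, -24, 72, -216, 648, -1944]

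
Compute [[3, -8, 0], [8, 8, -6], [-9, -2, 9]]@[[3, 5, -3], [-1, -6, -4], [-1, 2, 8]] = [[17, 63, 23], [22, -20, -104], [-34, -15, 107]]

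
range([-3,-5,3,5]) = 10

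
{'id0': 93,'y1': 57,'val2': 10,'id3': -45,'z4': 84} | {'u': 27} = {'id0': 93, 'y1': 57, 'val2': 10, 'id3': -45, 'z4': 84, 'u': 27}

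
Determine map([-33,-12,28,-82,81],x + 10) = [-23, -2, 38, -72, 91]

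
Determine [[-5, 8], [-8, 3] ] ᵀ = [[-5, -8], [8, 3]]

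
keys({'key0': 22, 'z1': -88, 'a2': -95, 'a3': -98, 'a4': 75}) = ['key0', 'z1', 'a2', 'a3', 'a4']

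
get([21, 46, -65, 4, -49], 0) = 21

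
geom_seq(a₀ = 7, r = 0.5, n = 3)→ [7.0, 3.5, 1.75]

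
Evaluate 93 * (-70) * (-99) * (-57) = -36735930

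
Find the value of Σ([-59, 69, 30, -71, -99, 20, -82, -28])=(-59) + 69 + 30 + (-71) + (-99) + 20 + (-82) + (-28)
= -220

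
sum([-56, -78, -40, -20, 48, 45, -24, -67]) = (-56) + (-78) + (-40) + (-20) + 48 + 45 + (-24) + (-67)
= -192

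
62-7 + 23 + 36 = 114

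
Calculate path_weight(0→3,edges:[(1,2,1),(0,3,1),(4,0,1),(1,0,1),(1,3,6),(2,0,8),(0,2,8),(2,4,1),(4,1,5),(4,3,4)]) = w(0→3)=1
= 1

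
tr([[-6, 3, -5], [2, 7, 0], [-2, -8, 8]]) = 9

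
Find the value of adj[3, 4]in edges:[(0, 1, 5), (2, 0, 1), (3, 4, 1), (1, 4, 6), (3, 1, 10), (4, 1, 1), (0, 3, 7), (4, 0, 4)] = 1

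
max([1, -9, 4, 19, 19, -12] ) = 19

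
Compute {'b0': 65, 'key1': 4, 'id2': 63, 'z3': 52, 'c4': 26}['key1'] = 4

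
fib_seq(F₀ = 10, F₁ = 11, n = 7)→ [10, 11, 21, 32, 53, 85, 138]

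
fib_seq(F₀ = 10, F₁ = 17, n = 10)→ F_2 = F_1 + F_0 = 27
F_3 = F_2 + F_1 = 44
F_4 = F_3 + F_2 = 71
...
= [10, 17, 27, 44, 71, 115, 186, 301, 487, 788]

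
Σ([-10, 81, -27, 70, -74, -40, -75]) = (-10) + 81 + (-27) + 70 + (-74) + (-40) + (-75)
= -75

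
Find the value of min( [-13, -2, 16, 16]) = -13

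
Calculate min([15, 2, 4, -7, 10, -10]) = -10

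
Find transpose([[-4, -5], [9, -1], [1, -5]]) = [[-4, 9, 1], [-5, -1, -5]]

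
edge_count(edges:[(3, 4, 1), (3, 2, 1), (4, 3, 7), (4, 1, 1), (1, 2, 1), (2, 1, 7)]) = 6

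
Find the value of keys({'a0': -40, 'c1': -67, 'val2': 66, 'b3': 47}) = ['a0', 'c1', 'val2', 'b3']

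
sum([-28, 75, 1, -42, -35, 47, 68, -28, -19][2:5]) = -76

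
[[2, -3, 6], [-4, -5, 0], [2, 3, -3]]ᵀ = [[2, -4, 2], [-3, -5, 3], [6, 0, -3]]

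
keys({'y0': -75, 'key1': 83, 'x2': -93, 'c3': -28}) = ['y0', 'key1', 'x2', 'c3']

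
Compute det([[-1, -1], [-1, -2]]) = (-1)*(-2) - (-1)*(-1)
= 1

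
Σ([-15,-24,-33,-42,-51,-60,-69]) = (-15) + (-24) + (-33) + (-42) + (-51) + (-60) + (-69)
= -294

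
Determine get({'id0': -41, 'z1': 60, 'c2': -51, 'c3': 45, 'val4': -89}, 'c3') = 45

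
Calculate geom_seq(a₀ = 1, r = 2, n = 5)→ [1, 2, 4, 8, 16]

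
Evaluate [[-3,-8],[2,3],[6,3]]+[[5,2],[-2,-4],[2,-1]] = [[2, -6], [0, -1], [8, 2]]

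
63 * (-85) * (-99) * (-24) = -12723480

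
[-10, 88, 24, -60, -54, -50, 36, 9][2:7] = [24, -60, -54, -50, 36]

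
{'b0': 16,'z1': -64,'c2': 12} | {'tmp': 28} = {'b0': 16, 'z1': -64, 'c2': 12, 'tmp': 28}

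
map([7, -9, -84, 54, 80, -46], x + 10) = 7+10=17, -9+10=1, -84+10=-74, 54+10=64, 80+10=90, -46+10=-36
= [17, 1, -74, 64, 90, -36]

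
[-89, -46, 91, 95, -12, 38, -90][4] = -12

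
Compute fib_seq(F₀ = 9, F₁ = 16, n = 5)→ [9, 16, 25, 41, 66]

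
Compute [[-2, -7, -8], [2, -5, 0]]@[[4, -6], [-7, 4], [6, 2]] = [[-7, -32], [43, -32]]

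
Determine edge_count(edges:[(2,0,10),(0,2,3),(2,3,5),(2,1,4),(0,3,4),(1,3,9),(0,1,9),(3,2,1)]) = 8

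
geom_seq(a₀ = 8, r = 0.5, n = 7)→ [8.0, 4.0, 2.0, 1.0, 0.5, 0.25, 0.125]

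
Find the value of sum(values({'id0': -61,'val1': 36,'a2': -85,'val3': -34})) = -144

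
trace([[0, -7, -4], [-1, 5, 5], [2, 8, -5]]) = 0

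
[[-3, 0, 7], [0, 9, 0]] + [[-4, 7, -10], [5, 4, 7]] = [[-7, 7, -3], [5, 13, 7]]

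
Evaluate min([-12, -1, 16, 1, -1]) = -12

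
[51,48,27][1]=48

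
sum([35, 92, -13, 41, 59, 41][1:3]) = 79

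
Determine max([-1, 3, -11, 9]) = 9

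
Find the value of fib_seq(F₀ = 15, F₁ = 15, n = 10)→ [15, 15, 30, 45, 75, 120, 195, 315, 510, 825]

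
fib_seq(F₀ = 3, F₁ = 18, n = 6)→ [3, 18, 21, 39, 60, 99]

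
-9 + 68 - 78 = -19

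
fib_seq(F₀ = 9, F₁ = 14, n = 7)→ F_2 = F_1 + F_0 = 23
F_3 = F_2 + F_1 = 37
F_4 = F_3 + F_2 = 60
...
= [9, 14, 23, 37, 60, 97, 157]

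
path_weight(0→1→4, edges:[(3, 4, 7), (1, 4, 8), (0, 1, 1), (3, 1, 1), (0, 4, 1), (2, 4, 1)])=9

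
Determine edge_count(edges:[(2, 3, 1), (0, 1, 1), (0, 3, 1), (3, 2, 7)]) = 4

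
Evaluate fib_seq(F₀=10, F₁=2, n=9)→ F_2 = F_1 + F_0 = 12
F_3 = F_2 + F_1 = 14
F_4 = F_3 + F_2 = 26
...
= [10, 2, 12, 14, 26, 40, 66, 106, 172]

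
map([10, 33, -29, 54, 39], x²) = (10)²=100, (33)²=1089, (-29)²=841, (54)²=2916, (39)²=1521
= [100, 1089, 841, 2916, 1521]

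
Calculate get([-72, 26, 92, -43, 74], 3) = -43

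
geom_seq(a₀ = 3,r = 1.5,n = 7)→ a_0 = 3*1.5^0 = 3.0
a_1 = 3*1.5^1 = 4.5
a_2 = 3*1.5^2 = 6.75
...
= [3.0, 4.5, 6.75, 10.125, 15.1875, 22.78125, 34.171875]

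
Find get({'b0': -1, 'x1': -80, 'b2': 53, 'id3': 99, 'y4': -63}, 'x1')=-80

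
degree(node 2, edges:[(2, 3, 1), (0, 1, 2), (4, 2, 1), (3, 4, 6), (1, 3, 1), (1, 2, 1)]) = incident: (2,3), (4,2), (1,2)
= 3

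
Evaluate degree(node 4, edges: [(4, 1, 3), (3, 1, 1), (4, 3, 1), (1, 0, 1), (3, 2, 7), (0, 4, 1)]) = 3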